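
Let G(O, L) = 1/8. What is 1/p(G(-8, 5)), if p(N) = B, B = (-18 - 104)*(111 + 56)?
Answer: -1/20374 ≈ -4.9082e-5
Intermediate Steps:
G(O, L) = 1/8
B = -20374 (B = -122*167 = -20374)
p(N) = -20374
1/p(G(-8, 5)) = 1/(-20374) = -1/20374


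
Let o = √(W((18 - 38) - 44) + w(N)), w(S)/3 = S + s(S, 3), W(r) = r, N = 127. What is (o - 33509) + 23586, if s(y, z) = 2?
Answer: -9923 + √323 ≈ -9905.0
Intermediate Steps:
w(S) = 6 + 3*S (w(S) = 3*(S + 2) = 3*(2 + S) = 6 + 3*S)
o = √323 (o = √(((18 - 38) - 44) + (6 + 3*127)) = √((-20 - 44) + (6 + 381)) = √(-64 + 387) = √323 ≈ 17.972)
(o - 33509) + 23586 = (√323 - 33509) + 23586 = (-33509 + √323) + 23586 = -9923 + √323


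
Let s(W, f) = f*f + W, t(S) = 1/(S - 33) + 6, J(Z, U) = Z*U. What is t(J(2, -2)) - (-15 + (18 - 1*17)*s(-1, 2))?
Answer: 665/37 ≈ 17.973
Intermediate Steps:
J(Z, U) = U*Z
t(S) = 6 + 1/(-33 + S) (t(S) = 1/(-33 + S) + 6 = 6 + 1/(-33 + S))
s(W, f) = W + f² (s(W, f) = f² + W = W + f²)
t(J(2, -2)) - (-15 + (18 - 1*17)*s(-1, 2)) = (-197 + 6*(-2*2))/(-33 - 2*2) - (-15 + (18 - 1*17)*(-1 + 2²)) = (-197 + 6*(-4))/(-33 - 4) - (-15 + (18 - 17)*(-1 + 4)) = (-197 - 24)/(-37) - (-15 + 1*3) = -1/37*(-221) - (-15 + 3) = 221/37 - 1*(-12) = 221/37 + 12 = 665/37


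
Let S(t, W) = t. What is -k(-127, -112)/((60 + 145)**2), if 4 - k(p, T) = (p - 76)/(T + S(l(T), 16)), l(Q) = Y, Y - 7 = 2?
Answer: -209/4328575 ≈ -4.8284e-5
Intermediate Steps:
Y = 9 (Y = 7 + 2 = 9)
l(Q) = 9
k(p, T) = 4 - (-76 + p)/(9 + T) (k(p, T) = 4 - (p - 76)/(T + 9) = 4 - (-76 + p)/(9 + T))
-k(-127, -112)/((60 + 145)**2) = -(112 - 1*(-127) + 4*(-112))/(9 - 112)/((60 + 145)**2) = -(112 + 127 - 448)/(-103)/(205**2) = -(-1/103*(-209))/42025 = -209/(103*42025) = -1*209/4328575 = -209/4328575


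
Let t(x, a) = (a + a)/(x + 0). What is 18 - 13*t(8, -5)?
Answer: 137/4 ≈ 34.250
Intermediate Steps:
t(x, a) = 2*a/x (t(x, a) = (2*a)/x = 2*a/x)
18 - 13*t(8, -5) = 18 - 26*(-5)/8 = 18 - 13*(-5/4) = 18 + 65/4 = 137/4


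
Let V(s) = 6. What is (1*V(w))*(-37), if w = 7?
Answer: -222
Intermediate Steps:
(1*V(w))*(-37) = (1*6)*(-37) = 6*(-37) = -222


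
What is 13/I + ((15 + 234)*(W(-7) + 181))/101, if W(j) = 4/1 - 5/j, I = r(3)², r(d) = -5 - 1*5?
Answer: 32379191/70700 ≈ 457.98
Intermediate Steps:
r(d) = -10 (r(d) = -5 - 5 = -10)
I = 100 (I = (-10)² = 100)
W(j) = 4 - 5/j (W(j) = 4*1 - 5/j = 4 - 5/j)
13/I + ((15 + 234)*(W(-7) + 181))/101 = 13/100 + ((15 + 234)*((4 - 5/(-7)) + 181))/101 = 13*(1/100) + (249*((4 - 5*(-⅐)) + 181))*(1/101) = 13/100 + (249*((4 + 5/7) + 181))*(1/101) = 13/100 + (249*(33/7 + 181))*(1/101) = 13/100 + (249*(1300/7))*(1/101) = 13/100 + (323700/7)*(1/101) = 13/100 + 323700/707 = 32379191/70700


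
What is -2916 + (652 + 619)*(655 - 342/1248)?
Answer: 172482065/208 ≈ 8.2924e+5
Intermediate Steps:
-2916 + (652 + 619)*(655 - 342/1248) = -2916 + 1271*(655 - 342*1/1248) = -2916 + 1271*(655 - 57/208) = -2916 + 1271*(136183/208) = -2916 + 173088593/208 = 172482065/208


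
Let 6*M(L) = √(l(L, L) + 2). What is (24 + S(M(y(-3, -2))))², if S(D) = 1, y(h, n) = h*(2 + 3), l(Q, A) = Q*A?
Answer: 625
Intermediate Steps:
l(Q, A) = A*Q
y(h, n) = 5*h (y(h, n) = h*5 = 5*h)
M(L) = √(2 + L²)/6 (M(L) = √(L*L + 2)/6 = √(L² + 2)/6 = √(2 + L²)/6)
(24 + S(M(y(-3, -2))))² = (24 + 1)² = 25² = 625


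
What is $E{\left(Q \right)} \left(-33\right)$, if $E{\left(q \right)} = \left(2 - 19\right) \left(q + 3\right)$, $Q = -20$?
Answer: $-9537$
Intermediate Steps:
$E{\left(q \right)} = -51 - 17 q$ ($E{\left(q \right)} = - 17 \left(3 + q\right) = -51 - 17 q$)
$E{\left(Q \right)} \left(-33\right) = \left(-51 - -340\right) \left(-33\right) = \left(-51 + 340\right) \left(-33\right) = 289 \left(-33\right) = -9537$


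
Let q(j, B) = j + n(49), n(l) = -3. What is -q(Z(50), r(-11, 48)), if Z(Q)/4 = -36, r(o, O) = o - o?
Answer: 147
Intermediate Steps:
r(o, O) = 0
Z(Q) = -144 (Z(Q) = 4*(-36) = -144)
q(j, B) = -3 + j (q(j, B) = j - 3 = -3 + j)
-q(Z(50), r(-11, 48)) = -(-3 - 144) = -1*(-147) = 147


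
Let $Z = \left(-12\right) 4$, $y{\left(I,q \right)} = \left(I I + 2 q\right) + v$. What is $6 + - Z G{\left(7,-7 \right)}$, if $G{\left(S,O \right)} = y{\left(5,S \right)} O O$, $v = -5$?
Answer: $79974$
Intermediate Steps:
$y{\left(I,q \right)} = -5 + I^{2} + 2 q$ ($y{\left(I,q \right)} = \left(I I + 2 q\right) - 5 = \left(I^{2} + 2 q\right) - 5 = -5 + I^{2} + 2 q$)
$Z = -48$
$G{\left(S,O \right)} = O^{2} \left(20 + 2 S\right)$ ($G{\left(S,O \right)} = \left(-5 + 5^{2} + 2 S\right) O O = \left(-5 + 25 + 2 S\right) O O = \left(20 + 2 S\right) O O = O \left(20 + 2 S\right) O = O^{2} \left(20 + 2 S\right)$)
$6 + - Z G{\left(7,-7 \right)} = 6 + \left(-1\right) \left(-48\right) 2 \left(-7\right)^{2} \left(10 + 7\right) = 6 + 48 \cdot 2 \cdot 49 \cdot 17 = 6 + 48 \cdot 1666 = 6 + 79968 = 79974$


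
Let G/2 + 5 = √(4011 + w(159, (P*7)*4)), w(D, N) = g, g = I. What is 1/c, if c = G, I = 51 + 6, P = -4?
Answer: 5/8086 + 3*√113/4043 ≈ 0.0085062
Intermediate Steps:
I = 57
g = 57
w(D, N) = 57
G = -10 + 12*√113 (G = -10 + 2*√(4011 + 57) = -10 + 2*√4068 = -10 + 2*(6*√113) = -10 + 12*√113 ≈ 117.56)
c = -10 + 12*√113 ≈ 117.56
1/c = 1/(-10 + 12*√113)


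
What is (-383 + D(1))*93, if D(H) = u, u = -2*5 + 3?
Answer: -36270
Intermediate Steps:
u = -7 (u = -10 + 3 = -7)
D(H) = -7
(-383 + D(1))*93 = (-383 - 7)*93 = -390*93 = -36270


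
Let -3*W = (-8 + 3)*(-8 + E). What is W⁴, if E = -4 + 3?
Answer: 50625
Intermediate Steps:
E = -1
W = -15 (W = -(-8 + 3)*(-8 - 1)/3 = -(-5)*(-9)/3 = -⅓*45 = -15)
W⁴ = (-15)⁴ = 50625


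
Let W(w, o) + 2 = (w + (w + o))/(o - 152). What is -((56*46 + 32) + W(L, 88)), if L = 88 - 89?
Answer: -83349/32 ≈ -2604.7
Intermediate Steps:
L = -1
W(w, o) = -2 + (o + 2*w)/(-152 + o) (W(w, o) = -2 + (w + (w + o))/(o - 152) = -2 + (w + (o + w))/(-152 + o) = -2 + (o + 2*w)/(-152 + o))
-((56*46 + 32) + W(L, 88)) = -((56*46 + 32) + (304 - 1*88 + 2*(-1))/(-152 + 88)) = -((2576 + 32) + (304 - 88 - 2)/(-64)) = -(2608 - 1/64*214) = -(2608 - 107/32) = -1*83349/32 = -83349/32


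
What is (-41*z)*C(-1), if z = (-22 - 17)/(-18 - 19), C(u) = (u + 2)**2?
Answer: -1599/37 ≈ -43.216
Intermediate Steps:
C(u) = (2 + u)**2
z = 39/37 (z = -39/(-37) = -39*(-1/37) = 39/37 ≈ 1.0541)
(-41*z)*C(-1) = (-41*39/37)*(2 - 1)**2 = -1599/37*1**2 = -1599/37*1 = -1599/37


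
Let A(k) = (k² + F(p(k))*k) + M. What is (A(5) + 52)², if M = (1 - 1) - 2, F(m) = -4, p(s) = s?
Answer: 3025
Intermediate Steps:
M = -2 (M = 0 - 2 = -2)
A(k) = -2 + k² - 4*k (A(k) = (k² - 4*k) - 2 = -2 + k² - 4*k)
(A(5) + 52)² = ((-2 + 5² - 4*5) + 52)² = ((-2 + 25 - 20) + 52)² = (3 + 52)² = 55² = 3025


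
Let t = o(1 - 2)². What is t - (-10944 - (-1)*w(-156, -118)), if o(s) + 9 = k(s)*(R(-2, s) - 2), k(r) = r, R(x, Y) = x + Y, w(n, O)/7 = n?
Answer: 12052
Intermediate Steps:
w(n, O) = 7*n
R(x, Y) = Y + x
o(s) = -9 + s*(-4 + s) (o(s) = -9 + s*((s - 2) - 2) = -9 + s*((-2 + s) - 2) = -9 + s*(-4 + s))
t = 16 (t = (-9 + (1 - 2)² - 4*(1 - 2))² = (-9 + (-1)² - 4*(-1))² = (-9 + 1 + 4)² = (-4)² = 16)
t - (-10944 - (-1)*w(-156, -118)) = 16 - (-10944 - (-1)*7*(-156)) = 16 - (-10944 - (-1)*(-1092)) = 16 - (-10944 - 1*1092) = 16 - (-10944 - 1092) = 16 - 1*(-12036) = 16 + 12036 = 12052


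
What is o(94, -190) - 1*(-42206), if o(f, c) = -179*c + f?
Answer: 76310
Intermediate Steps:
o(f, c) = f - 179*c
o(94, -190) - 1*(-42206) = (94 - 179*(-190)) - 1*(-42206) = (94 + 34010) + 42206 = 34104 + 42206 = 76310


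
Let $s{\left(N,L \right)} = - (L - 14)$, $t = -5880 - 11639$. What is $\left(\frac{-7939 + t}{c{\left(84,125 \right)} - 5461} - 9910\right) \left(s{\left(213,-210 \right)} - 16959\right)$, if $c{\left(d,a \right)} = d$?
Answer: $\frac{891316341820}{5377} \approx 1.6576 \cdot 10^{8}$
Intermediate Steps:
$t = -17519$ ($t = -5880 - 11639 = -17519$)
$s{\left(N,L \right)} = 14 - L$ ($s{\left(N,L \right)} = - (L - 14) = - (-14 + L) = 14 - L$)
$\left(\frac{-7939 + t}{c{\left(84,125 \right)} - 5461} - 9910\right) \left(s{\left(213,-210 \right)} - 16959\right) = \left(\frac{-7939 - 17519}{84 - 5461} - 9910\right) \left(\left(14 - -210\right) - 16959\right) = \left(- \frac{25458}{-5377} - 9910\right) \left(\left(14 + 210\right) - 16959\right) = \left(\left(-25458\right) \left(- \frac{1}{5377}\right) - 9910\right) \left(224 - 16959\right) = \left(\frac{25458}{5377} - 9910\right) \left(-16735\right) = \left(- \frac{53260612}{5377}\right) \left(-16735\right) = \frac{891316341820}{5377}$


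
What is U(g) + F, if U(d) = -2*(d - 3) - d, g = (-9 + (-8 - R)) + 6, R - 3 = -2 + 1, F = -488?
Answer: -443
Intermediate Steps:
R = 2 (R = 3 + (-2 + 1) = 3 - 1 = 2)
g = -13 (g = (-9 + (-8 - 1*2)) + 6 = (-9 + (-8 - 2)) + 6 = (-9 - 10) + 6 = -19 + 6 = -13)
U(d) = 6 - 3*d (U(d) = -2*(-3 + d) - d = (6 - 2*d) - d = 6 - 3*d)
U(g) + F = (6 - 3*(-13)) - 488 = (6 + 39) - 488 = 45 - 488 = -443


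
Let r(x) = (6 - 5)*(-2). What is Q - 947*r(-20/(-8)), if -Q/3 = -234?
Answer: 2596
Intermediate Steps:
Q = 702 (Q = -3*(-234) = 702)
r(x) = -2 (r(x) = 1*(-2) = -2)
Q - 947*r(-20/(-8)) = 702 - 947*(-2) = 702 + 1894 = 2596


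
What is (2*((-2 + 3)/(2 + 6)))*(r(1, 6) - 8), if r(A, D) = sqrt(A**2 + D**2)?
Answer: -2 + sqrt(37)/4 ≈ -0.47931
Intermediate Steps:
(2*((-2 + 3)/(2 + 6)))*(r(1, 6) - 8) = (2*((-2 + 3)/(2 + 6)))*(sqrt(1**2 + 6**2) - 8) = (2*(1/8))*(sqrt(1 + 36) - 8) = (2*(1*(1/8)))*(sqrt(37) - 8) = (2*(1/8))*(-8 + sqrt(37)) = (-8 + sqrt(37))/4 = -2 + sqrt(37)/4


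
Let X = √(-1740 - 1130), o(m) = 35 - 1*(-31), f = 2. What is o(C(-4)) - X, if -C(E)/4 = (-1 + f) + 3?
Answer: 66 - I*√2870 ≈ 66.0 - 53.572*I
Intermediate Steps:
C(E) = -16 (C(E) = -4*((-1 + 2) + 3) = -4*(1 + 3) = -4*4 = -16)
o(m) = 66 (o(m) = 35 + 31 = 66)
X = I*√2870 (X = √(-2870) = I*√2870 ≈ 53.572*I)
o(C(-4)) - X = 66 - I*√2870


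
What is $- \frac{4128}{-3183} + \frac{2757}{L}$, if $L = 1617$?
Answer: $\frac{1716723}{571879} \approx 3.0019$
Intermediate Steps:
$- \frac{4128}{-3183} + \frac{2757}{L} = - \frac{4128}{-3183} + \frac{2757}{1617} = \left(-4128\right) \left(- \frac{1}{3183}\right) + 2757 \cdot \frac{1}{1617} = \frac{1376}{1061} + \frac{919}{539} = \frac{1716723}{571879}$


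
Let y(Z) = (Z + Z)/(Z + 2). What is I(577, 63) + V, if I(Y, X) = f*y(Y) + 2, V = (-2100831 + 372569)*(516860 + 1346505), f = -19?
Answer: -1864601711644538/579 ≈ -3.2204e+12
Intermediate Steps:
y(Z) = 2*Z/(2 + Z) (y(Z) = (2*Z)/(2 + Z) = 2*Z/(2 + Z))
V = -3220382921630 (V = -1728262*1863365 = -3220382921630)
I(Y, X) = 2 - 38*Y/(2 + Y) (I(Y, X) = -38*Y/(2 + Y) + 2 = 2 - 38*Y/(2 + Y))
I(577, 63) + V = 4*(1 - 9*577)/(2 + 577) - 3220382921630 = 4*(1 - 5193)/579 - 3220382921630 = 4*(1/579)*(-5192) - 3220382921630 = -20768/579 - 3220382921630 = -1864601711644538/579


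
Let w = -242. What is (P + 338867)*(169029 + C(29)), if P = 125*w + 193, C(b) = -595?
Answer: 52014103540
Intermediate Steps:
P = -30057 (P = 125*(-242) + 193 = -30250 + 193 = -30057)
(P + 338867)*(169029 + C(29)) = (-30057 + 338867)*(169029 - 595) = 308810*168434 = 52014103540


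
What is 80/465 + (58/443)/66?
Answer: 26289/151063 ≈ 0.17403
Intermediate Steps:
80/465 + (58/443)/66 = 80*(1/465) + (58*(1/443))*(1/66) = 16/93 + (58/443)*(1/66) = 16/93 + 29/14619 = 26289/151063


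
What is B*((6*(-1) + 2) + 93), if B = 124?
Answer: 11036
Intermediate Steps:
B*((6*(-1) + 2) + 93) = 124*((6*(-1) + 2) + 93) = 124*((-6 + 2) + 93) = 124*(-4 + 93) = 124*89 = 11036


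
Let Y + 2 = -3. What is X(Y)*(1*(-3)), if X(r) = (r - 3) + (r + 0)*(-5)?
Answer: -51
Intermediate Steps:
Y = -5 (Y = -2 - 3 = -5)
X(r) = -3 - 4*r (X(r) = (-3 + r) + r*(-5) = (-3 + r) - 5*r = -3 - 4*r)
X(Y)*(1*(-3)) = (-3 - 4*(-5))*(1*(-3)) = (-3 + 20)*(-3) = 17*(-3) = -51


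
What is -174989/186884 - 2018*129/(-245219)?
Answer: 5739389057/45827507596 ≈ 0.12524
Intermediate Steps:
-174989/186884 - 2018*129/(-245219) = -174989*1/186884 - 260322*(-1/245219) = -174989/186884 + 260322/245219 = 5739389057/45827507596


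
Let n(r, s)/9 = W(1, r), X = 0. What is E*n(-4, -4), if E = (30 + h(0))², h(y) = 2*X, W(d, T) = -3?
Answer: -24300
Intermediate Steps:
n(r, s) = -27 (n(r, s) = 9*(-3) = -27)
h(y) = 0 (h(y) = 2*0 = 0)
E = 900 (E = (30 + 0)² = 30² = 900)
E*n(-4, -4) = 900*(-27) = -24300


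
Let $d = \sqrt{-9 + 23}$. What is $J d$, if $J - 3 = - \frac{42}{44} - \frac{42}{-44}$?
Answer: $3 \sqrt{14} \approx 11.225$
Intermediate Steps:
$d = \sqrt{14} \approx 3.7417$
$J = 3$ ($J = 3 - \left(- \frac{21}{22} + \frac{21}{22}\right) = 3 - 0 = 3 + \left(- \frac{21}{22} + \frac{21}{22}\right) = 3 + 0 = 3$)
$J d = 3 \sqrt{14}$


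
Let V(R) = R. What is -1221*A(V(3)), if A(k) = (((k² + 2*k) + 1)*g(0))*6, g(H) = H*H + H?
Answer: 0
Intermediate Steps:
g(H) = H + H² (g(H) = H² + H = H + H²)
A(k) = 0 (A(k) = (((k² + 2*k) + 1)*(0*(1 + 0)))*6 = ((1 + k² + 2*k)*(0*1))*6 = ((1 + k² + 2*k)*0)*6 = 0*6 = 0)
-1221*A(V(3)) = -1221*0 = 0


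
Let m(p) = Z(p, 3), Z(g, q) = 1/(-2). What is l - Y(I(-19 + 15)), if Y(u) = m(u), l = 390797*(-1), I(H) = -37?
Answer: -781593/2 ≈ -3.9080e+5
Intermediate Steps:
Z(g, q) = -1/2 (Z(g, q) = 1*(-1/2) = -1/2)
l = -390797
m(p) = -1/2
Y(u) = -1/2
l - Y(I(-19 + 15)) = -390797 - 1*(-1/2) = -390797 + 1/2 = -781593/2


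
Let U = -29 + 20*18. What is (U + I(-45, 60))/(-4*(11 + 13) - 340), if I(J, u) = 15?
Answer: -173/218 ≈ -0.79358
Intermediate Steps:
U = 331 (U = -29 + 360 = 331)
(U + I(-45, 60))/(-4*(11 + 13) - 340) = (331 + 15)/(-4*(11 + 13) - 340) = 346/(-4*24 - 340) = 346/(-96 - 340) = 346/(-436) = 346*(-1/436) = -173/218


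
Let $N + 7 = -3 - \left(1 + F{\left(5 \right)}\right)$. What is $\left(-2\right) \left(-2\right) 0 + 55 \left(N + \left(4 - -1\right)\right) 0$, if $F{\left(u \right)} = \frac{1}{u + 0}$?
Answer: $0$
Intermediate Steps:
$F{\left(u \right)} = \frac{1}{u}$
$N = - \frac{56}{5}$ ($N = -7 - \frac{21}{5} = - \frac{56}{5} \approx -11.2$)
$\left(-2\right) \left(-2\right) 0 + 55 \left(N + \left(4 - -1\right)\right) 0 = \left(-2\right) \left(-2\right) 0 + 55 \left(- \frac{56}{5} + \left(4 - -1\right)\right) 0 = 4 \cdot 0 + 55 \left(- \frac{56}{5} + \left(4 + 1\right)\right) 0 = 0 + 55 \left(- \frac{56}{5} + 5\right) 0 = 0 + 55 \left(\left(- \frac{31}{5}\right) 0\right) = 0 + 55 \cdot 0 = 0 + 0 = 0$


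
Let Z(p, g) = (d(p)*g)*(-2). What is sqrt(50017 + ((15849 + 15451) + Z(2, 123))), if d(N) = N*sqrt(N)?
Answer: sqrt(81317 - 492*sqrt(2)) ≈ 283.94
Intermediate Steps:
d(N) = N**(3/2)
Z(p, g) = -2*g*p**(3/2) (Z(p, g) = (p**(3/2)*g)*(-2) = (g*p**(3/2))*(-2) = -2*g*p**(3/2))
sqrt(50017 + ((15849 + 15451) + Z(2, 123))) = sqrt(50017 + ((15849 + 15451) - 2*123*2**(3/2))) = sqrt(50017 + (31300 - 2*123*2*sqrt(2))) = sqrt(50017 + (31300 - 492*sqrt(2))) = sqrt(81317 - 492*sqrt(2))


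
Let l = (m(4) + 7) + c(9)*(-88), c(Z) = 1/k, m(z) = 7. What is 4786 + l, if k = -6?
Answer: 14444/3 ≈ 4814.7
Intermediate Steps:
c(Z) = -1/6 (c(Z) = 1/(-6) = -1/6)
l = 86/3 (l = (7 + 7) - 1/6*(-88) = 14 + 44/3 = 86/3 ≈ 28.667)
4786 + l = 4786 + 86/3 = 14444/3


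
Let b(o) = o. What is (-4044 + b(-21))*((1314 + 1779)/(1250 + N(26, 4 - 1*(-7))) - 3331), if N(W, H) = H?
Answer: 17062016370/1261 ≈ 1.3531e+7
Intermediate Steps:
(-4044 + b(-21))*((1314 + 1779)/(1250 + N(26, 4 - 1*(-7))) - 3331) = (-4044 - 21)*((1314 + 1779)/(1250 + (4 - 1*(-7))) - 3331) = -4065*(3093/(1250 + (4 + 7)) - 3331) = -4065*(3093/(1250 + 11) - 3331) = -4065*(3093/1261 - 3331) = -4065*(-4197298/1261) = 17062016370/1261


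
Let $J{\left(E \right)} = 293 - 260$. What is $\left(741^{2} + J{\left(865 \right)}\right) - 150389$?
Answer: $398725$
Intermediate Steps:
$J{\left(E \right)} = 33$ ($J{\left(E \right)} = 293 - 260 = 33$)
$\left(741^{2} + J{\left(865 \right)}\right) - 150389 = \left(741^{2} + 33\right) - 150389 = \left(549081 + 33\right) - 150389 = 549114 - 150389 = 398725$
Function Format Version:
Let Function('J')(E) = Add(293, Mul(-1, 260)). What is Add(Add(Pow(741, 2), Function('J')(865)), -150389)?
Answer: 398725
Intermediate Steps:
Function('J')(E) = 33 (Function('J')(E) = Add(293, -260) = 33)
Add(Add(Pow(741, 2), Function('J')(865)), -150389) = Add(Add(Pow(741, 2), 33), -150389) = Add(Add(549081, 33), -150389) = Add(549114, -150389) = 398725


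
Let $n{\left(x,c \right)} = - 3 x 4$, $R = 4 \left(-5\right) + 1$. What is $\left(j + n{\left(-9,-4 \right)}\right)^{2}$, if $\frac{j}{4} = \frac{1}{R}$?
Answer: $\frac{4194304}{361} \approx 11619.0$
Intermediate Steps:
$R = -19$ ($R = -20 + 1 = -19$)
$n{\left(x,c \right)} = - 12 x$
$j = - \frac{4}{19}$ ($j = \frac{4}{-19} = 4 \left(- \frac{1}{19}\right) = - \frac{4}{19} \approx -0.21053$)
$\left(j + n{\left(-9,-4 \right)}\right)^{2} = \left(- \frac{4}{19} - -108\right)^{2} = \left(- \frac{4}{19} + 108\right)^{2} = \left(\frac{2048}{19}\right)^{2} = \frac{4194304}{361}$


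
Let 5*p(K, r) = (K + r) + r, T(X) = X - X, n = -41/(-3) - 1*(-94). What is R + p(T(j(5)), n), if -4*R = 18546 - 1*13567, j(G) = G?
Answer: -72101/60 ≈ -1201.7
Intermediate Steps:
n = 323/3 (n = -41*(-⅓) + 94 = 41/3 + 94 = 323/3 ≈ 107.67)
T(X) = 0
p(K, r) = K/5 + 2*r/5 (p(K, r) = ((K + r) + r)/5 = (K + 2*r)/5 = K/5 + 2*r/5)
R = -4979/4 (R = -(18546 - 1*13567)/4 = -(18546 - 13567)/4 = -¼*4979 = -4979/4 ≈ -1244.8)
R + p(T(j(5)), n) = -4979/4 + ((⅕)*0 + (⅖)*(323/3)) = -4979/4 + (0 + 646/15) = -4979/4 + 646/15 = -72101/60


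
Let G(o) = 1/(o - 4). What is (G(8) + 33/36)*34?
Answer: 119/3 ≈ 39.667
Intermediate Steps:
G(o) = 1/(-4 + o)
(G(8) + 33/36)*34 = (1/(-4 + 8) + 33/36)*34 = (1/4 + 33*(1/36))*34 = (1/4 + 11/12)*34 = (7/6)*34 = 119/3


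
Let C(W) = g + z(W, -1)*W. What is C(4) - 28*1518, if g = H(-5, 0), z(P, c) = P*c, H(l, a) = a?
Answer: -42520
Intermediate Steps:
g = 0
C(W) = -W² (C(W) = 0 + (W*(-1))*W = 0 + (-W)*W = 0 - W² = -W²)
C(4) - 28*1518 = -1*4² - 28*1518 = -1*16 - 42504 = -16 - 42504 = -42520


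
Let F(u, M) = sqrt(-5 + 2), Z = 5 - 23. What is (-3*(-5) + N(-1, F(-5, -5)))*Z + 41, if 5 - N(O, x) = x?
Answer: -319 + 18*I*sqrt(3) ≈ -319.0 + 31.177*I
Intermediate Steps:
Z = -18
F(u, M) = I*sqrt(3) (F(u, M) = sqrt(-3) = I*sqrt(3))
N(O, x) = 5 - x
(-3*(-5) + N(-1, F(-5, -5)))*Z + 41 = (-3*(-5) + (5 - I*sqrt(3)))*(-18) + 41 = (15 + (5 - I*sqrt(3)))*(-18) + 41 = (20 - I*sqrt(3))*(-18) + 41 = (-360 + 18*I*sqrt(3)) + 41 = -319 + 18*I*sqrt(3)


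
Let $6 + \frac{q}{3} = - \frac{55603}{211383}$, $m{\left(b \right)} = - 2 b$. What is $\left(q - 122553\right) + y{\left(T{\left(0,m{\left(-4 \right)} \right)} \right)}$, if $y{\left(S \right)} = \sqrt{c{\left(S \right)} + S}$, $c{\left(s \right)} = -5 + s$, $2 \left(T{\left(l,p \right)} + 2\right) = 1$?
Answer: $- \frac{8636530834}{70461} + 2 i \sqrt{2} \approx -1.2257 \cdot 10^{5} + 2.8284 i$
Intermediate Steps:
$T{\left(l,p \right)} = - \frac{3}{2}$ ($T{\left(l,p \right)} = -2 + \frac{1}{2} \cdot 1 = -2 + \frac{1}{2} = - \frac{3}{2}$)
$q = - \frac{1323901}{70461}$ ($q = -18 + 3 \left(- \frac{55603}{211383}\right) = -18 - \frac{55603}{70461} = - \frac{1323901}{70461} \approx -18.789$)
$y{\left(S \right)} = \sqrt{-5 + 2 S}$ ($y{\left(S \right)} = \sqrt{\left(-5 + S\right) + S} = \sqrt{-5 + 2 S}$)
$\left(q - 122553\right) + y{\left(T{\left(0,m{\left(-4 \right)} \right)} \right)} = \left(- \frac{1323901}{70461} - 122553\right) + \sqrt{-5 + 2 \left(- \frac{3}{2}\right)} = - \frac{8636530834}{70461} + \sqrt{-5 - 3} = - \frac{8636530834}{70461} + \sqrt{-8} = - \frac{8636530834}{70461} + 2 i \sqrt{2}$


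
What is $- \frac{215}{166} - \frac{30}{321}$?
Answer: $- \frac{24665}{17762} \approx -1.3886$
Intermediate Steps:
$- \frac{215}{166} - \frac{30}{321} = \left(-215\right) \frac{1}{166} - \frac{10}{107} = - \frac{215}{166} - \frac{10}{107} = - \frac{24665}{17762}$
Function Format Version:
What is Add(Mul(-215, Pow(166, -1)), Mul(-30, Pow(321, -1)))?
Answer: Rational(-24665, 17762) ≈ -1.3886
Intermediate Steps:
Add(Mul(-215, Pow(166, -1)), Mul(-30, Pow(321, -1))) = Add(Mul(-215, Rational(1, 166)), Mul(-30, Rational(1, 321))) = Add(Rational(-215, 166), Rational(-10, 107)) = Rational(-24665, 17762)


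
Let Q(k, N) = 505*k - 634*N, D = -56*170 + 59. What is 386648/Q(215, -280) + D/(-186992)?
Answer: 75006827611/53497476240 ≈ 1.4021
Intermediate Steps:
D = -9461 (D = -9520 + 59 = -9461)
Q(k, N) = -634*N + 505*k
386648/Q(215, -280) + D/(-186992) = 386648/(-634*(-280) + 505*215) - 9461/(-186992) = 386648/(177520 + 108575) - 9461*(-1/186992) = 386648/286095 + 9461/186992 = 75006827611/53497476240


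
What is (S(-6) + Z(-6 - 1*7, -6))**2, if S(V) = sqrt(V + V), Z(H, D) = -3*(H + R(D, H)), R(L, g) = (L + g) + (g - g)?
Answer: 9204 + 384*I*sqrt(3) ≈ 9204.0 + 665.11*I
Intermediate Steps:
R(L, g) = L + g (R(L, g) = (L + g) + 0 = L + g)
Z(H, D) = -6*H - 3*D (Z(H, D) = -3*(H + (D + H)) = -3*(D + 2*H) = -6*H - 3*D)
S(V) = sqrt(2)*sqrt(V) (S(V) = sqrt(2*V) = sqrt(2)*sqrt(V))
(S(-6) + Z(-6 - 1*7, -6))**2 = (sqrt(2)*sqrt(-6) + (-6*(-6 - 1*7) - 3*(-6)))**2 = (sqrt(2)*(I*sqrt(6)) + (-6*(-6 - 7) + 18))**2 = (2*I*sqrt(3) + (-6*(-13) + 18))**2 = (2*I*sqrt(3) + (78 + 18))**2 = (2*I*sqrt(3) + 96)**2 = (96 + 2*I*sqrt(3))**2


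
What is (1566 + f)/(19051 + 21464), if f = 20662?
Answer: 22228/40515 ≈ 0.54864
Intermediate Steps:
(1566 + f)/(19051 + 21464) = (1566 + 20662)/(19051 + 21464) = 22228/40515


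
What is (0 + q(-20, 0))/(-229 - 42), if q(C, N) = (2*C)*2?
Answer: 80/271 ≈ 0.29520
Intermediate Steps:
q(C, N) = 4*C
(0 + q(-20, 0))/(-229 - 42) = (0 + 4*(-20))/(-229 - 42) = (0 - 80)/(-271) = -1/271*(-80) = 80/271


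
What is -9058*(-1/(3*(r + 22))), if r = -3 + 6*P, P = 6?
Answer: 9058/165 ≈ 54.897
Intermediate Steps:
r = 33 (r = -3 + 6*6 = -3 + 36 = 33)
-9058*(-1/(3*(r + 22))) = -9058*(-1/(3*(33 + 22))) = -9058/(55*(-3)) = -9058/(-165) = -9058*(-1/165) = 9058/165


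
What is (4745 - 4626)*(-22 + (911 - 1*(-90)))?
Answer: 116501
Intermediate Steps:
(4745 - 4626)*(-22 + (911 - 1*(-90))) = 119*(-22 + (911 + 90)) = 119*(-22 + 1001) = 119*979 = 116501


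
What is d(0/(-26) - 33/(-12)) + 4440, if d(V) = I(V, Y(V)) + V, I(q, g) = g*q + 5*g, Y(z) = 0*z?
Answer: 17771/4 ≈ 4442.8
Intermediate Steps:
Y(z) = 0
I(q, g) = 5*g + g*q
d(V) = V (d(V) = 0*(5 + V) + V = 0 + V = V)
d(0/(-26) - 33/(-12)) + 4440 = (0/(-26) - 33/(-12)) + 4440 = (0*(-1/26) - 33*(-1/12)) + 4440 = (0 + 11/4) + 4440 = 11/4 + 4440 = 17771/4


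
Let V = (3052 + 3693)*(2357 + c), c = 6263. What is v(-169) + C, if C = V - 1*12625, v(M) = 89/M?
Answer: 9823847386/169 ≈ 5.8129e+7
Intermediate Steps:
V = 58141900 (V = (3052 + 3693)*(2357 + 6263) = 6745*8620 = 58141900)
C = 58129275 (C = 58141900 - 1*12625 = 58141900 - 12625 = 58129275)
v(-169) + C = 89/(-169) + 58129275 = 89*(-1/169) + 58129275 = -89/169 + 58129275 = 9823847386/169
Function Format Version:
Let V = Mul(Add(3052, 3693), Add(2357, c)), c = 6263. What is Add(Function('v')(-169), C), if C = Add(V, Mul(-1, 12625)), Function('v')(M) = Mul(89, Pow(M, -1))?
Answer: Rational(9823847386, 169) ≈ 5.8129e+7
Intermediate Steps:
V = 58141900 (V = Mul(Add(3052, 3693), Add(2357, 6263)) = Mul(6745, 8620) = 58141900)
C = 58129275 (C = Add(58141900, Mul(-1, 12625)) = Add(58141900, -12625) = 58129275)
Add(Function('v')(-169), C) = Add(Mul(89, Pow(-169, -1)), 58129275) = Add(Mul(89, Rational(-1, 169)), 58129275) = Add(Rational(-89, 169), 58129275) = Rational(9823847386, 169)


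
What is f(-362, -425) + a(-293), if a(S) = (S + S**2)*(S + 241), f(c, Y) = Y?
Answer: -4449337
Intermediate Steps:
a(S) = (241 + S)*(S + S**2) (a(S) = (S + S**2)*(241 + S) = (241 + S)*(S + S**2))
f(-362, -425) + a(-293) = -425 - 293*(241 + (-293)**2 + 242*(-293)) = -425 - 293*(241 + 85849 - 70906) = -425 - 293*15184 = -425 - 4448912 = -4449337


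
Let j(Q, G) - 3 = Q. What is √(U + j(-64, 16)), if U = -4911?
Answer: 2*I*√1243 ≈ 70.512*I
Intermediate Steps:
j(Q, G) = 3 + Q
√(U + j(-64, 16)) = √(-4911 + (3 - 64)) = √(-4911 - 61) = √(-4972) = 2*I*√1243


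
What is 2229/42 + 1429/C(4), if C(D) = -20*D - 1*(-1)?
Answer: 38691/1106 ≈ 34.983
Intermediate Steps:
C(D) = 1 - 20*D (C(D) = -20*D + 1 = 1 - 20*D)
2229/42 + 1429/C(4) = 2229/42 + 1429/(1 - 20*4) = 2229*(1/42) + 1429/(1 - 80) = 743/14 + 1429/(-79) = 743/14 + 1429*(-1/79) = 743/14 - 1429/79 = 38691/1106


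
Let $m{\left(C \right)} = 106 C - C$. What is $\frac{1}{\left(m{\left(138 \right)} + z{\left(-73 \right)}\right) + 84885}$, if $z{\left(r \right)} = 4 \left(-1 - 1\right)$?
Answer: $\frac{1}{99367} \approx 1.0064 \cdot 10^{-5}$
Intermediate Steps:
$z{\left(r \right)} = -8$ ($z{\left(r \right)} = 4 \left(-2\right) = -8$)
$m{\left(C \right)} = 105 C$
$\frac{1}{\left(m{\left(138 \right)} + z{\left(-73 \right)}\right) + 84885} = \frac{1}{\left(105 \cdot 138 - 8\right) + 84885} = \frac{1}{\left(14490 - 8\right) + 84885} = \frac{1}{14482 + 84885} = \frac{1}{99367}$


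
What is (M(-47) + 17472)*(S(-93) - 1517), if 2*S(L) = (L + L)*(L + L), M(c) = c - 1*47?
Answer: 274242218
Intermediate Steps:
M(c) = -47 + c (M(c) = c - 47 = -47 + c)
S(L) = 2*L² (S(L) = ((L + L)*(L + L))/2 = ((2*L)*(2*L))/2 = (4*L²)/2 = 2*L²)
(M(-47) + 17472)*(S(-93) - 1517) = ((-47 - 47) + 17472)*(2*(-93)² - 1517) = (-94 + 17472)*(2*8649 - 1517) = 17378*(17298 - 1517) = 17378*15781 = 274242218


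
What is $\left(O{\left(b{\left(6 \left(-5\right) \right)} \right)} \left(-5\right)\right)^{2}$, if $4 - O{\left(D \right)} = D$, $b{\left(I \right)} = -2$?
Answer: $900$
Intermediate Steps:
$O{\left(D \right)} = 4 - D$
$\left(O{\left(b{\left(6 \left(-5\right) \right)} \right)} \left(-5\right)\right)^{2} = \left(\left(4 - -2\right) \left(-5\right)\right)^{2} = \left(\left(4 + 2\right) \left(-5\right)\right)^{2} = \left(6 \left(-5\right)\right)^{2} = \left(-30\right)^{2} = 900$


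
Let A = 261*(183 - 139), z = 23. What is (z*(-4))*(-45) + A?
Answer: 15624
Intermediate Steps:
A = 11484 (A = 261*44 = 11484)
(z*(-4))*(-45) + A = (23*(-4))*(-45) + 11484 = -92*(-45) + 11484 = 4140 + 11484 = 15624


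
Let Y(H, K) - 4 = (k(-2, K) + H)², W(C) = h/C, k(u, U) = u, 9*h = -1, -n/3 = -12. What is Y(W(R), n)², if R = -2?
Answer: 6355441/104976 ≈ 60.542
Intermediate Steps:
n = 36 (n = -3*(-12) = 36)
h = -⅑ (h = (⅑)*(-1) = -⅑ ≈ -0.11111)
W(C) = -1/(9*C)
Y(H, K) = 4 + (-2 + H)²
Y(W(R), n)² = (4 + (-2 - ⅑/(-2))²)² = (4 + (-2 - ⅑*(-½))²)² = (4 + (-2 + 1/18)²)² = (4 + (-35/18)²)² = (4 + 1225/324)² = (2521/324)² = 6355441/104976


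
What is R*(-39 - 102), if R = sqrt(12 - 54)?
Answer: -141*I*sqrt(42) ≈ -913.78*I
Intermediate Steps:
R = I*sqrt(42) (R = sqrt(-42) = I*sqrt(42) ≈ 6.4807*I)
R*(-39 - 102) = (I*sqrt(42))*(-39 - 102) = (I*sqrt(42))*(-141) = -141*I*sqrt(42)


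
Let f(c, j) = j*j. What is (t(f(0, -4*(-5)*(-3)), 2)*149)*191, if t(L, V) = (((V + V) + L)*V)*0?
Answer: 0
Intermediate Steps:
f(c, j) = j**2
t(L, V) = 0 (t(L, V) = ((2*V + L)*V)*0 = ((L + 2*V)*V)*0 = (V*(L + 2*V))*0 = 0)
(t(f(0, -4*(-5)*(-3)), 2)*149)*191 = (0*149)*191 = 0*191 = 0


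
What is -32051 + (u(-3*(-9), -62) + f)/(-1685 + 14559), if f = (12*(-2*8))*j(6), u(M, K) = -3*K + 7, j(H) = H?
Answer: -412625533/12874 ≈ -32051.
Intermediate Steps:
u(M, K) = 7 - 3*K
f = -1152 (f = (12*(-2*8))*6 = (12*(-16))*6 = -192*6 = -1152)
-32051 + (u(-3*(-9), -62) + f)/(-1685 + 14559) = -32051 + ((7 - 3*(-62)) - 1152)/(-1685 + 14559) = -32051 + ((7 + 186) - 1152)/12874 = -32051 + (193 - 1152)*(1/12874) = -32051 - 959*1/12874 = -32051 - 959/12874 = -412625533/12874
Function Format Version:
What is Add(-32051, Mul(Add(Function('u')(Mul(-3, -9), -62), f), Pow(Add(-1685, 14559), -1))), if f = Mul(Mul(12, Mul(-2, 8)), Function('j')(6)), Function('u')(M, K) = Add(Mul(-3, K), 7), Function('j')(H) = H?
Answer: Rational(-412625533, 12874) ≈ -32051.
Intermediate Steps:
Function('u')(M, K) = Add(7, Mul(-3, K))
f = -1152 (f = Mul(Mul(12, Mul(-2, 8)), 6) = Mul(Mul(12, -16), 6) = Mul(-192, 6) = -1152)
Add(-32051, Mul(Add(Function('u')(Mul(-3, -9), -62), f), Pow(Add(-1685, 14559), -1))) = Add(-32051, Mul(Add(Add(7, Mul(-3, -62)), -1152), Pow(Add(-1685, 14559), -1))) = Add(-32051, Mul(Add(Add(7, 186), -1152), Pow(12874, -1))) = Add(-32051, Mul(Add(193, -1152), Rational(1, 12874))) = Add(-32051, Mul(-959, Rational(1, 12874))) = Add(-32051, Rational(-959, 12874)) = Rational(-412625533, 12874)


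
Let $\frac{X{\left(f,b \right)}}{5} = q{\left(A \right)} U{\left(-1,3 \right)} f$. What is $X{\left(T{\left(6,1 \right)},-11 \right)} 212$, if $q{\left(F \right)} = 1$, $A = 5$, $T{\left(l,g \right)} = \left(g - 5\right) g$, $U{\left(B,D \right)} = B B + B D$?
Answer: $8480$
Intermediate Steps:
$U{\left(B,D \right)} = B^{2} + B D$
$T{\left(l,g \right)} = g \left(-5 + g\right)$ ($T{\left(l,g \right)} = \left(-5 + g\right) g = g \left(-5 + g\right)$)
$X{\left(f,b \right)} = - 10 f$ ($X{\left(f,b \right)} = 5 \cdot 1 \left(- (-1 + 3)\right) f = 5 \cdot 1 \left(\left(-1\right) 2\right) f = 5 \cdot 1 \left(-2\right) f = 5 \left(- 2 f\right) = - 10 f$)
$X{\left(T{\left(6,1 \right)},-11 \right)} 212 = - 10 \cdot 1 \left(-5 + 1\right) 212 = - 10 \cdot 1 \left(-4\right) 212 = \left(-10\right) \left(-4\right) 212 = 40 \cdot 212 = 8480$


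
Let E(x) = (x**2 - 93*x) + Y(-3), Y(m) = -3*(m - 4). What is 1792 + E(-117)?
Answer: 26383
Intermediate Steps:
Y(m) = 12 - 3*m (Y(m) = -3*(-4 + m) = 12 - 3*m)
E(x) = 21 + x**2 - 93*x (E(x) = (x**2 - 93*x) + (12 - 3*(-3)) = (x**2 - 93*x) + (12 + 9) = (x**2 - 93*x) + 21 = 21 + x**2 - 93*x)
1792 + E(-117) = 1792 + (21 + (-117)**2 - 93*(-117)) = 1792 + (21 + 13689 + 10881) = 1792 + 24591 = 26383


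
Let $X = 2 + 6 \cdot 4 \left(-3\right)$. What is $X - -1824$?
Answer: $1754$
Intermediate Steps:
$X = -70$ ($X = 2 + 6 \left(-12\right) = 2 - 72 = -70$)
$X - -1824 = -70 - -1824 = -70 + 1824 = 1754$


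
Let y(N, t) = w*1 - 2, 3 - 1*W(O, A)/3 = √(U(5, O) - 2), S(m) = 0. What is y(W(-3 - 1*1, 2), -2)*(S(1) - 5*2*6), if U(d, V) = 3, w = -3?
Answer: 300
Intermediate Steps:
W(O, A) = 6 (W(O, A) = 9 - 3*√(3 - 2) = 9 - 3*√1 = 9 - 3*1 = 9 - 3 = 6)
y(N, t) = -5 (y(N, t) = -3*1 - 2 = -3 - 2 = -5)
y(W(-3 - 1*1, 2), -2)*(S(1) - 5*2*6) = -5*(0 - 5*2*6) = -5*(0 - 10*6) = -5*(0 - 60) = -5*(-60) = 300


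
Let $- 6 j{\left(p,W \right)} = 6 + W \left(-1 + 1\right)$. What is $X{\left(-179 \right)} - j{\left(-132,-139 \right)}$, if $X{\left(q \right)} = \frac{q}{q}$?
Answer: $2$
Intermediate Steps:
$X{\left(q \right)} = 1$
$j{\left(p,W \right)} = -1$ ($j{\left(p,W \right)} = - \frac{6 + W \left(-1 + 1\right)}{6} = - \frac{6 + W 0}{6} = - \frac{6 + 0}{6} = \left(- \frac{1}{6}\right) 6 = -1$)
$X{\left(-179 \right)} - j{\left(-132,-139 \right)} = 1 - -1 = 1 + 1 = 2$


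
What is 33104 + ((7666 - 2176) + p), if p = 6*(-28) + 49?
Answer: 38475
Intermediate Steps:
p = -119 (p = -168 + 49 = -119)
33104 + ((7666 - 2176) + p) = 33104 + ((7666 - 2176) - 119) = 33104 + (5490 - 119) = 33104 + 5371 = 38475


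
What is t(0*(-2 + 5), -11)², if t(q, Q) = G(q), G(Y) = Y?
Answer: 0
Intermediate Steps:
t(q, Q) = q
t(0*(-2 + 5), -11)² = (0*(-2 + 5))² = (0*3)² = 0² = 0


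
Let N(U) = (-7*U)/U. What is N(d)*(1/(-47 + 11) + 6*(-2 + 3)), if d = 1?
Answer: -1505/36 ≈ -41.806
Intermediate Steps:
N(U) = -7
N(d)*(1/(-47 + 11) + 6*(-2 + 3)) = -7*(1/(-47 + 11) + 6*(-2 + 3)) = -7*(1/(-36) + 6*1) = -7*(-1/36 + 6) = -7*215/36 = -1505/36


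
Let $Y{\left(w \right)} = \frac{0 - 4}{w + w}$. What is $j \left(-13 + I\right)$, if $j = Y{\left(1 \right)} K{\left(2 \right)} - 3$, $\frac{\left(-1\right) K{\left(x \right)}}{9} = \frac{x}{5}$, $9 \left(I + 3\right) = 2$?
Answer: $- \frac{994}{15} \approx -66.267$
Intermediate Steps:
$I = - \frac{25}{9}$ ($I = -3 + \frac{1}{9} \cdot 2 = -3 + \frac{2}{9} = - \frac{25}{9} \approx -2.7778$)
$K{\left(x \right)} = - \frac{9 x}{5}$ ($K{\left(x \right)} = - 9 \frac{x}{5} = - \frac{9 x}{5}$)
$Y{\left(w \right)} = - \frac{2}{w}$ ($Y{\left(w \right)} = - \frac{4}{2 w} = - 4 \frac{1}{2 w} = - \frac{2}{w}$)
$j = \frac{21}{5}$ ($j = - \frac{2}{1} \left(\left(- \frac{9}{5}\right) 2\right) - 3 = \left(-2\right) 1 \left(- \frac{18}{5}\right) - 3 = \left(-2\right) \left(- \frac{18}{5}\right) - 3 = \frac{36}{5} - 3 = \frac{21}{5} \approx 4.2$)
$j \left(-13 + I\right) = \frac{21 \left(-13 - \frac{25}{9}\right)}{5} = \frac{21}{5} \left(- \frac{142}{9}\right) = - \frac{994}{15}$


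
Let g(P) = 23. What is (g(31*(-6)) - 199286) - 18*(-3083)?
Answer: -143769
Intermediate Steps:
(g(31*(-6)) - 199286) - 18*(-3083) = (23 - 199286) - 18*(-3083) = -199263 + 55494 = -143769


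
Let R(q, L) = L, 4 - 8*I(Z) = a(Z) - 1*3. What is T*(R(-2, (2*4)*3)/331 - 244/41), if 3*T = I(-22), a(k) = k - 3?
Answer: -319120/40713 ≈ -7.8383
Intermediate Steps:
a(k) = -3 + k
I(Z) = 5/4 - Z/8 (I(Z) = ½ - ((-3 + Z) - 1*3)/8 = ½ - ((-3 + Z) - 3)/8 = ½ - (-6 + Z)/8 = ½ + (¾ - Z/8) = 5/4 - Z/8)
T = 4/3 (T = (5/4 - ⅛*(-22))/3 = (5/4 + 11/4)/3 = (⅓)*4 = 4/3 ≈ 1.3333)
T*(R(-2, (2*4)*3)/331 - 244/41) = 4*(((2*4)*3)/331 - 244/41)/3 = 4*((8*3)*(1/331) - 244*1/41)/3 = 4*(24*(1/331) - 244/41)/3 = 4*(24/331 - 244/41)/3 = (4/3)*(-79780/13571) = -319120/40713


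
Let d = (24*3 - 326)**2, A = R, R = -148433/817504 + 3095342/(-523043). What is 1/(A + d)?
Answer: 427589744672/27583771875950765 ≈ 1.5501e-5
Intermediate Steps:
R = -2608091307987/427589744672 (R = -148433*1/817504 + 3095342*(-1/523043) = -148433/817504 - 3095342/523043 = -2608091307987/427589744672 ≈ -6.0995)
A = -2608091307987/427589744672 ≈ -6.0995
d = 64516 (d = (72 - 326)**2 = (-254)**2 = 64516)
1/(A + d) = 1/(-2608091307987/427589744672 + 64516) = 1/(27583771875950765/427589744672) = 427589744672/27583771875950765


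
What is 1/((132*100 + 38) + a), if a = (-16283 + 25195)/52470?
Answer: 26235/347303386 ≈ 7.5539e-5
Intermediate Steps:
a = 4456/26235 (a = 8912*(1/52470) = 4456/26235 ≈ 0.16985)
1/((132*100 + 38) + a) = 1/((132*100 + 38) + 4456/26235) = 1/((13200 + 38) + 4456/26235) = 1/(13238 + 4456/26235) = 1/(347303386/26235) = 26235/347303386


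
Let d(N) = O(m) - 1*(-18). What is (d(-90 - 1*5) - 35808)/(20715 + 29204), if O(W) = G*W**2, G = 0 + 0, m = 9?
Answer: -35790/49919 ≈ -0.71696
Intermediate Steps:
G = 0
O(W) = 0 (O(W) = 0*W**2 = 0)
d(N) = 18 (d(N) = 0 - 1*(-18) = 0 + 18 = 18)
(d(-90 - 1*5) - 35808)/(20715 + 29204) = (18 - 35808)/(20715 + 29204) = -35790/49919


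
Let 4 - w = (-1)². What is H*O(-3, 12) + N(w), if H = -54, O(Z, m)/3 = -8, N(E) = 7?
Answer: 1303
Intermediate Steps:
w = 3 (w = 4 - 1*(-1)² = 4 - 1*1 = 4 - 1 = 3)
O(Z, m) = -24 (O(Z, m) = 3*(-8) = -24)
H*O(-3, 12) + N(w) = -54*(-24) + 7 = 1296 + 7 = 1303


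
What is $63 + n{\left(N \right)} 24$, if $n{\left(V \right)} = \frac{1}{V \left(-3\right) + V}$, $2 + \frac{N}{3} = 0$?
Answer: $65$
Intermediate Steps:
$N = -6$ ($N = -6 + 3 \cdot 0 = -6 + 0 = -6$)
$n{\left(V \right)} = - \frac{1}{2 V}$ ($n{\left(V \right)} = \frac{1}{- 3 V + V} = \frac{1}{\left(-2\right) V} = - \frac{1}{2 V}$)
$63 + n{\left(N \right)} 24 = 63 + - \frac{1}{2 \left(-6\right)} 24 = 63 + \left(- \frac{1}{2}\right) \left(- \frac{1}{6}\right) 24 = 63 + \frac{1}{12} \cdot 24 = 63 + 2 = 65$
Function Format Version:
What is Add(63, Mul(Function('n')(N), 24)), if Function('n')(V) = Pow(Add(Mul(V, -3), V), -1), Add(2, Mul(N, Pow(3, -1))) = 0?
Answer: 65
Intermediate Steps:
N = -6 (N = Add(-6, Mul(3, 0)) = Add(-6, 0) = -6)
Function('n')(V) = Mul(Rational(-1, 2), Pow(V, -1)) (Function('n')(V) = Pow(Add(Mul(-3, V), V), -1) = Pow(Mul(-2, V), -1) = Mul(Rational(-1, 2), Pow(V, -1)))
Add(63, Mul(Function('n')(N), 24)) = Add(63, Mul(Mul(Rational(-1, 2), Pow(-6, -1)), 24)) = Add(63, Mul(Mul(Rational(-1, 2), Rational(-1, 6)), 24)) = Add(63, Mul(Rational(1, 12), 24)) = Add(63, 2) = 65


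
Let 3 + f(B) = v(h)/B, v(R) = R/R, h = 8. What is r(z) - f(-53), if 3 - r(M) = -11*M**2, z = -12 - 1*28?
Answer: 933119/53 ≈ 17606.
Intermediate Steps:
v(R) = 1
f(B) = -3 + 1/B
z = -40 (z = -12 - 28 = -40)
r(M) = 3 + 11*M**2 (r(M) = 3 - (-11)*M**2 = 3 + 11*M**2)
r(z) - f(-53) = (3 + 11*(-40)**2) - (-3 + 1/(-53)) = (3 + 11*1600) - (-3 - 1/53) = (3 + 17600) - 1*(-160/53) = 17603 + 160/53 = 933119/53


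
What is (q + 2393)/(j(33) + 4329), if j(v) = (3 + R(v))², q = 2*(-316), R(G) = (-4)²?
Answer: 1761/4690 ≈ 0.37548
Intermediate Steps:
R(G) = 16
q = -632
j(v) = 361 (j(v) = (3 + 16)² = 19² = 361)
(q + 2393)/(j(33) + 4329) = (-632 + 2393)/(361 + 4329) = 1761/4690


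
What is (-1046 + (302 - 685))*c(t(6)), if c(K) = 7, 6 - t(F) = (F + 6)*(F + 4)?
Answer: -10003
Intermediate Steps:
t(F) = 6 - (4 + F)*(6 + F) (t(F) = 6 - (F + 6)*(F + 4) = 6 - (6 + F)*(4 + F) = 6 - (4 + F)*(6 + F))
(-1046 + (302 - 685))*c(t(6)) = (-1046 + (302 - 685))*7 = (-1046 - 383)*7 = -1429*7 = -10003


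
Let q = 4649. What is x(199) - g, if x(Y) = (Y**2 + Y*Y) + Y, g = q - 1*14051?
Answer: 88803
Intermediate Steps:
g = -9402 (g = 4649 - 1*14051 = 4649 - 14051 = -9402)
x(Y) = Y + 2*Y**2 (x(Y) = (Y**2 + Y**2) + Y = 2*Y**2 + Y = Y + 2*Y**2)
x(199) - g = 199*(1 + 2*199) - 1*(-9402) = 199*(1 + 398) + 9402 = 199*399 + 9402 = 79401 + 9402 = 88803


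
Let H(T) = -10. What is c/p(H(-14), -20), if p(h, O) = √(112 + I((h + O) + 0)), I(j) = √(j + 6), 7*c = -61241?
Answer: -61241*√2/(14*√(56 + I*√6)) ≈ -826.08 + 18.058*I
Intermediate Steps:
c = -61241/7 (c = (⅐)*(-61241) = -61241/7 ≈ -8748.7)
I(j) = √(6 + j)
p(h, O) = √(112 + √(6 + O + h)) (p(h, O) = √(112 + √(6 + ((h + O) + 0))) = √(112 + √(6 + ((O + h) + 0))) = √(112 + √(6 + (O + h))) = √(112 + √(6 + O + h)))
c/p(H(-14), -20) = -61241/(7*√(112 + √(6 - 20 - 10))) = -61241/(7*√(112 + √(-24))) = -61241/(7*√(112 + 2*I*√6))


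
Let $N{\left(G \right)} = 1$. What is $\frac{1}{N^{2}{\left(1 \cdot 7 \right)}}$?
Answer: $1$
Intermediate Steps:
$\frac{1}{N^{2}{\left(1 \cdot 7 \right)}} = \frac{1}{1^{2}} = 1^{-1} = 1$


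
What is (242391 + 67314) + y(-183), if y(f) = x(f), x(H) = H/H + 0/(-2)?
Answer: 309706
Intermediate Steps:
x(H) = 1 (x(H) = 1 + 0*(-1/2) = 1 + 0 = 1)
y(f) = 1
(242391 + 67314) + y(-183) = (242391 + 67314) + 1 = 309705 + 1 = 309706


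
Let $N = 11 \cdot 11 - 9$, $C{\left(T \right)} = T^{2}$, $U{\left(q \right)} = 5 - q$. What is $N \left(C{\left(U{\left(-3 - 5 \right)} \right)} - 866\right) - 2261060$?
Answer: $-2339124$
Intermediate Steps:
$N = 112$ ($N = 121 - 9 = 112$)
$N \left(C{\left(U{\left(-3 - 5 \right)} \right)} - 866\right) - 2261060 = 112 \left(\left(5 - \left(-3 - 5\right)\right)^{2} - 866\right) - 2261060 = 112 \left(\left(5 - -8\right)^{2} - 866\right) - 2261060 = 112 \left(\left(5 + 8\right)^{2} - 866\right) - 2261060 = 112 \left(13^{2} - 866\right) - 2261060 = 112 \left(169 - 866\right) - 2261060 = 112 \left(-697\right) - 2261060 = -78064 - 2261060 = -2339124$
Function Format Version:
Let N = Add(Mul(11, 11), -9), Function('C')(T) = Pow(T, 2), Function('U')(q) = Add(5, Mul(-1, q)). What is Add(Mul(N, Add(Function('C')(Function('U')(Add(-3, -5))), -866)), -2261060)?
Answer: -2339124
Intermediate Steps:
N = 112 (N = Add(121, -9) = 112)
Add(Mul(N, Add(Function('C')(Function('U')(Add(-3, -5))), -866)), -2261060) = Add(Mul(112, Add(Pow(Add(5, Mul(-1, Add(-3, -5))), 2), -866)), -2261060) = Add(Mul(112, Add(Pow(Add(5, Mul(-1, -8)), 2), -866)), -2261060) = Add(Mul(112, Add(Pow(Add(5, 8), 2), -866)), -2261060) = Add(Mul(112, Add(Pow(13, 2), -866)), -2261060) = Add(Mul(112, Add(169, -866)), -2261060) = Add(Mul(112, -697), -2261060) = Add(-78064, -2261060) = -2339124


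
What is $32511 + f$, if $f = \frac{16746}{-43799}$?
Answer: $\frac{1423932543}{43799} \approx 32511.0$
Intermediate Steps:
$f = - \frac{16746}{43799}$ ($f = 16746 \left(- \frac{1}{43799}\right) = - \frac{16746}{43799} \approx -0.38234$)
$32511 + f = 32511 - \frac{16746}{43799} = \frac{1423932543}{43799}$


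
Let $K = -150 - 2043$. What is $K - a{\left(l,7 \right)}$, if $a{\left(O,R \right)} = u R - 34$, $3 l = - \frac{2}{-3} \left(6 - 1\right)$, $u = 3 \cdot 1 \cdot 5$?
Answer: $-2264$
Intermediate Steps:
$u = 15$ ($u = 3 \cdot 5 = 15$)
$l = \frac{10}{9}$ ($l = \frac{- \frac{2}{-3} \left(6 - 1\right)}{3} = \frac{\left(-2\right) \left(- \frac{1}{3}\right) 5}{3} = \frac{\frac{2}{3} \cdot 5}{3} = \frac{1}{3} \cdot \frac{10}{3} = \frac{10}{9} \approx 1.1111$)
$a{\left(O,R \right)} = -34 + 15 R$ ($a{\left(O,R \right)} = 15 R - 34 = -34 + 15 R$)
$K = -2193$
$K - a{\left(l,7 \right)} = -2193 - \left(-34 + 15 \cdot 7\right) = -2193 - \left(-34 + 105\right) = -2193 - 71 = -2264$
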